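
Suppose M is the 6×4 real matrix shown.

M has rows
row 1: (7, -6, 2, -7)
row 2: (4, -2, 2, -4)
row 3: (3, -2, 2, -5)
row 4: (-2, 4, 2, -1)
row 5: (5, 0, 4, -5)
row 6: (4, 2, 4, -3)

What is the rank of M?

Row reduce to echelon form.
R2 ← R2 − (4/7)·R1: [0, 10/7, 6/7, 0]
R3 ← R3 − (3/7)·R1: [0, 4/7, 8/7, -2]
R4 ← R4 + (2/7)·R1: [0, 16/7, 18/7, -3]
R5 ← R5 − (5/7)·R1: [0, 30/7, 18/7, 0]
R6 ← R6 − (4/7)·R1: [0, 38/7, 20/7, 1]
R3 ← R3 − (2/5)·R2: [0, 0, 4/5, -2]
R4 ← R4 − (8/5)·R2: [0, 0, 6/5, -3]
R5 ← R5 − (3)·R2: [0, 0, 0, 0]
R6 ← R6 − (19/5)·R2: [0, 0, -2/5, 1]
R4 ← R4 − (3/2)·R3: [0, 0, 0, 0]
R6 ← R6 + (1/2)·R3: [0, 0, 0, 0]
Echelon form has 3 nonzero rows, so rank(M) = 3.

3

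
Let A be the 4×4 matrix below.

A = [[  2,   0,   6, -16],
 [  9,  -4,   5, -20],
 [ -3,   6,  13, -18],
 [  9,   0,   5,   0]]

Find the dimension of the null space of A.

Row reduce to echelon form.
R2 ← R2 − (9/2)·R1: [0, -4, -22, 52]
R3 ← R3 + (3/2)·R1: [0, 6, 22, -42]
R4 ← R4 − (9/2)·R1: [0, 0, -22, 72]
R3 ← R3 + (3/2)·R2: [0, 0, -11, 36]
R4 ← R4 − (2)·R3: [0, 0, 0, 0]
3 nonzero rows, so rank(A) = 3.
A has 4 columns; by rank–nullity, nullity = 4 − 3 = 1.

1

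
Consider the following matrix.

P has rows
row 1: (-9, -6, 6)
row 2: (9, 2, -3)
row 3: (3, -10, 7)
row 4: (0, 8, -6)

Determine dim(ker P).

Row reduce to echelon form.
R2 ← R2 + R1: [0, -4, 3]
R3 ← R3 + (1/3)·R1: [0, -12, 9]
R3 ← R3 − (3)·R2: [0, 0, 0]
R4 ← R4 + (2)·R2: [0, 0, 0]
2 nonzero rows, so rank(P) = 2.
P has 3 columns; by rank–nullity, nullity = 3 − 2 = 1.

1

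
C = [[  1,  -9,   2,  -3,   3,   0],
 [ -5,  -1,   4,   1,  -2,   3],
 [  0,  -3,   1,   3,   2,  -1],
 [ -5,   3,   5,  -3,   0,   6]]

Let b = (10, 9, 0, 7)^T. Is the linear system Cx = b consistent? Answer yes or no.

yes

Row reduce the augmented matrix [C | b].
R2 ← R2 + (5)·R1: [0, -46, 14, -14, 13, 3, 59]
R4 ← R4 + (5)·R1: [0, -42, 15, -18, 15, 6, 57]
R3 ← R3 − (3/46)·R2: [0, 0, 2/23, 90/23, 53/46, -55/46, -177/46]
R4 ← R4 − (21/23)·R2: [0, 0, 51/23, -120/23, 72/23, 75/23, 72/23]
R4 ← R4 − (51/2)·R3: [0, 0, 0, -105, -105/4, 135/4, 405/4]
The echelon form has 4 nonzero rows, and every pivot lies in the first 6 columns, so rank(C) = rank([C|b]) = 4.
The system is consistent.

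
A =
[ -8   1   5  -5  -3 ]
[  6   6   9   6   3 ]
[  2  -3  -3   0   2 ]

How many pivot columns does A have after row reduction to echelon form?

Row reduce to echelon form.
R2 ← R2 + (3/4)·R1: [0, 27/4, 51/4, 9/4, 3/4]
R3 ← R3 + (1/4)·R1: [0, -11/4, -7/4, -5/4, 5/4]
R3 ← R3 + (11/27)·R2: [0, 0, 31/9, -1/3, 14/9]
Echelon form has 3 nonzero rows, so rank(A) = 3.
Each nonzero row contributes one pivot column: 3 pivot columns.

3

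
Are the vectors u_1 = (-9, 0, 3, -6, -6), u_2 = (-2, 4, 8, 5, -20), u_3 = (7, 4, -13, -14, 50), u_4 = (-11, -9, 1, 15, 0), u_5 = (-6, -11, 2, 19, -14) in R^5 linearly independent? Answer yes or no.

no

Form the matrix with these vectors as rows and row reduce.
R2 ← R2 − (2/9)·R1: [0, 4, 22/3, 19/3, -56/3]
R3 ← R3 + (7/9)·R1: [0, 4, -32/3, -56/3, 136/3]
R4 ← R4 − (11/9)·R1: [0, -9, -8/3, 67/3, 22/3]
R5 ← R5 − (2/3)·R1: [0, -11, 0, 23, -10]
R3 ← R3 − R2: [0, 0, -18, -25, 64]
R4 ← R4 + (9/4)·R2: [0, 0, 83/6, 439/12, -104/3]
R5 ← R5 + (11/4)·R2: [0, 0, 121/6, 485/12, -184/3]
R4 ← R4 + (83/108)·R3: [0, 0, 0, 469/27, 392/27]
R5 ← R5 + (121/108)·R3: [0, 0, 0, 335/27, 280/27]
R5 ← R5 − (5/7)·R4: [0, 0, 0, 0, 0]
4 nonzero rows, so the 5 vectors span a space of dimension 4.
Since 4 < 5, the vectors are linearly dependent.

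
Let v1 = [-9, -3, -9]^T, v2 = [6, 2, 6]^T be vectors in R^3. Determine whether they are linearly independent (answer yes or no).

Form the matrix with these vectors as rows and row reduce.
R2 ← R2 + (2/3)·R1: [0, 0, 0]
1 nonzero row, so the 2 vectors span a space of dimension 1.
Since 1 < 2, the vectors are linearly dependent.

no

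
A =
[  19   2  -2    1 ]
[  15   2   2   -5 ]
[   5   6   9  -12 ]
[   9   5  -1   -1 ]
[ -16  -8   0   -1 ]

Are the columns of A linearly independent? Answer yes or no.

Row reduce A to echelon form.
R2 ← R2 − (15/19)·R1: [0, 8/19, 68/19, -110/19]
R3 ← R3 − (5/19)·R1: [0, 104/19, 181/19, -233/19]
R4 ← R4 − (9/19)·R1: [0, 77/19, -1/19, -28/19]
R5 ← R5 + (16/19)·R1: [0, -120/19, -32/19, -3/19]
R3 ← R3 − (13)·R2: [0, 0, -37, 63]
R4 ← R4 − (77/8)·R2: [0, 0, -69/2, 217/4]
R5 ← R5 + (15)·R2: [0, 0, 52, -87]
R4 ← R4 − (69/74)·R3: [0, 0, 0, -665/148]
R5 ← R5 + (52/37)·R3: [0, 0, 0, 57/37]
R5 ← R5 + (12/35)·R4: [0, 0, 0, 0]
4 pivots among 4 columns.
Every column is a pivot column, so the columns are linearly independent.

yes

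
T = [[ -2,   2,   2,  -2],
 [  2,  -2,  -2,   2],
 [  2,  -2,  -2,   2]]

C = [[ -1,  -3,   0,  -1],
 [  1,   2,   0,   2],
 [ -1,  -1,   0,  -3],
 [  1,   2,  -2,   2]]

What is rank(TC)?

1

First compute TC:
[[  0,   4,   4,  -4],
 [  0,  -4,  -4,   4],
 [  0,  -4,  -4,   4]]
Now row reduce the product.
R2 ← R2 + R1: [0, 0, 0, 0]
R3 ← R3 + R1: [0, 0, 0, 0]
1 nonzero row, so rank(TC) = 1.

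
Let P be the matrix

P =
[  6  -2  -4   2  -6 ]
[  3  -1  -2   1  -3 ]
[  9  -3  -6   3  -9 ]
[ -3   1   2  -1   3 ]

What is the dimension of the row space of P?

Row reduce to echelon form.
R2 ← R2 − (1/2)·R1: [0, 0, 0, 0, 0]
R3 ← R3 − (3/2)·R1: [0, 0, 0, 0, 0]
R4 ← R4 + (1/2)·R1: [0, 0, 0, 0, 0]
Echelon form has 1 nonzero row, so rank(P) = 1.
The row space has dimension equal to the rank: 1.

1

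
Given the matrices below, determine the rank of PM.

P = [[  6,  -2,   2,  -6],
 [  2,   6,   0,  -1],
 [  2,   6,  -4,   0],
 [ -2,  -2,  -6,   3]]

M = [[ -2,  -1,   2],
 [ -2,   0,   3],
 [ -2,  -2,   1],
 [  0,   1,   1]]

First compute PM:
[[-12, -16,   2],
 [-16,  -3,  21],
 [ -8,   6,  18],
 [ 20,  17, -13]]
Now row reduce the product.
R2 ← R2 − (4/3)·R1: [0, 55/3, 55/3]
R3 ← R3 − (2/3)·R1: [0, 50/3, 50/3]
R4 ← R4 + (5/3)·R1: [0, -29/3, -29/3]
R3 ← R3 − (10/11)·R2: [0, 0, 0]
R4 ← R4 + (29/55)·R2: [0, 0, 0]
2 nonzero rows, so rank(PM) = 2.

2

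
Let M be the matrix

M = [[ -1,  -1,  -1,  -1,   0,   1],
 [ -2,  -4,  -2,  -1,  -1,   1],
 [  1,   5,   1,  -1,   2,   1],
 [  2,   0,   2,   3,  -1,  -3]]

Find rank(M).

2

Row reduce to echelon form.
R2 ← R2 − (2)·R1: [0, -2, 0, 1, -1, -1]
R3 ← R3 + R1: [0, 4, 0, -2, 2, 2]
R4 ← R4 + (2)·R1: [0, -2, 0, 1, -1, -1]
R3 ← R3 + (2)·R2: [0, 0, 0, 0, 0, 0]
R4 ← R4 − R2: [0, 0, 0, 0, 0, 0]
Echelon form has 2 nonzero rows, so rank(M) = 2.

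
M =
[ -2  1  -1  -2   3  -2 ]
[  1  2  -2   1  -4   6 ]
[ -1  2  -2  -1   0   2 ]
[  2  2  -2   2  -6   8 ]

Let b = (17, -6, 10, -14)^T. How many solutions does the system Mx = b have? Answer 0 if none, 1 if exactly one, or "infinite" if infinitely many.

infinite

Row reduce the augmented matrix [M | b].
R2 ← R2 + (1/2)·R1: [0, 5/2, -5/2, 0, -5/2, 5, 5/2]
R3 ← R3 − (1/2)·R1: [0, 3/2, -3/2, 0, -3/2, 3, 3/2]
R4 ← R4 + R1: [0, 3, -3, 0, -3, 6, 3]
R3 ← R3 − (3/5)·R2: [0, 0, 0, 0, 0, 0, 0]
R4 ← R4 − (6/5)·R2: [0, 0, 0, 0, 0, 0, 0]
The echelon form has 2 nonzero rows, and every pivot lies in the first 6 columns, so rank(M) = rank([M|b]) = 2.
The system is consistent.
rank = 2 < 6 unknowns, so there are infinitely many solutions.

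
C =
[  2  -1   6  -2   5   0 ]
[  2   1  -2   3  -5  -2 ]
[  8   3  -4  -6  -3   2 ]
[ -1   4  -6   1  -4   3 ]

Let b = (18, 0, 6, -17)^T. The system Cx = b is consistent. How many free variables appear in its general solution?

Row reduce the augmented matrix [C | b].
R2 ← R2 − R1: [0, 2, -8, 5, -10, -2, -18]
R3 ← R3 − (4)·R1: [0, 7, -28, 2, -23, 2, -66]
R4 ← R4 + (1/2)·R1: [0, 7/2, -3, 0, -3/2, 3, -8]
R3 ← R3 − (7/2)·R2: [0, 0, 0, -31/2, 12, 9, -3]
R4 ← R4 − (7/4)·R2: [0, 0, 11, -35/4, 16, 13/2, 47/2]
Swap R3 ↔ R4
The echelon form has 4 nonzero rows, and every pivot lies in the first 6 columns, so rank(C) = rank([C|b]) = 4.
The system is consistent.
Free variables = (unknowns) − (rank) = 6 − 4 = 2.

2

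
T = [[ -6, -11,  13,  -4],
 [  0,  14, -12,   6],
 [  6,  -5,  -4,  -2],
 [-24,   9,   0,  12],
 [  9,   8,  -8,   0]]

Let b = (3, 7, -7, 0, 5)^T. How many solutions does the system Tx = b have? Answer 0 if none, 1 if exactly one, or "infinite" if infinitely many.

0

Row reduce the augmented matrix [T | b].
R3 ← R3 + R1: [0, -16, 9, -6, -4]
R4 ← R4 − (4)·R1: [0, 53, -52, 28, -12]
R5 ← R5 + (3/2)·R1: [0, -17/2, 23/2, -6, 19/2]
R3 ← R3 + (8/7)·R2: [0, 0, -33/7, 6/7, 4]
R4 ← R4 − (53/14)·R2: [0, 0, -46/7, 37/7, -77/2]
R5 ← R5 + (17/28)·R2: [0, 0, 59/14, -33/14, 55/4]
R4 ← R4 − (46/33)·R3: [0, 0, 0, 45/11, -2909/66]
R5 ← R5 + (59/66)·R3: [0, 0, 0, -35/22, 2287/132]
R5 ← R5 + (7/18)·R4: [0, 0, 0, 0, 5/27]
The echelon form has 5 nonzero rows; the last pivot sits in the augmented column, so rank(T) = 4 but rank([T|b]) = 5.
Since the ranks differ, the system is inconsistent.
It has no solutions.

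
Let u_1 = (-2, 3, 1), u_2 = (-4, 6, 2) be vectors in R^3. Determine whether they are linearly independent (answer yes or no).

Form the matrix with these vectors as rows and row reduce.
R2 ← R2 − (2)·R1: [0, 0, 0]
1 nonzero row, so the 2 vectors span a space of dimension 1.
Since 1 < 2, the vectors are linearly dependent.

no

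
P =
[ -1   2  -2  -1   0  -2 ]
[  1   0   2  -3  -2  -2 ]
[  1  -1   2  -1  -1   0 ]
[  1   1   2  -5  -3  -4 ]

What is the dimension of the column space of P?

2

Row reduce to echelon form.
R2 ← R2 + R1: [0, 2, 0, -4, -2, -4]
R3 ← R3 + R1: [0, 1, 0, -2, -1, -2]
R4 ← R4 + R1: [0, 3, 0, -6, -3, -6]
R3 ← R3 − (1/2)·R2: [0, 0, 0, 0, 0, 0]
R4 ← R4 − (3/2)·R2: [0, 0, 0, 0, 0, 0]
Echelon form has 2 nonzero rows, so rank(P) = 2.
The column space has dimension equal to the rank: 2.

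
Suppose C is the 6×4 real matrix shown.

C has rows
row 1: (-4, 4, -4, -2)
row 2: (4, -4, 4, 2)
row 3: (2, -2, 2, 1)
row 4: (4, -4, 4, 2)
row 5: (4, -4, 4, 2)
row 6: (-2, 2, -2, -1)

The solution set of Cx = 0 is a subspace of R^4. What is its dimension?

Row reduce to echelon form.
R2 ← R2 + R1: [0, 0, 0, 0]
R3 ← R3 + (1/2)·R1: [0, 0, 0, 0]
R4 ← R4 + R1: [0, 0, 0, 0]
R5 ← R5 + R1: [0, 0, 0, 0]
R6 ← R6 − (1/2)·R1: [0, 0, 0, 0]
1 nonzero row, so rank(C) = 1.
C has 4 columns; by rank–nullity, nullity = 4 − 1 = 3.

3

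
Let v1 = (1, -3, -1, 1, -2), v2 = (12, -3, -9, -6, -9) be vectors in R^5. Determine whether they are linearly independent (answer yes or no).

yes

Form the matrix with these vectors as rows and row reduce.
R2 ← R2 − (12)·R1: [0, 33, 3, -18, 15]
2 nonzero rows, so the 2 vectors span a space of dimension 2.
Since 2 = 2, the vectors are linearly independent.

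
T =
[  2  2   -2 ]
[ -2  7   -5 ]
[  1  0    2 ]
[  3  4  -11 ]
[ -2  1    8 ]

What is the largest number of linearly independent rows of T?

3

Row reduce to echelon form.
R2 ← R2 + R1: [0, 9, -7]
R3 ← R3 − (1/2)·R1: [0, -1, 3]
R4 ← R4 − (3/2)·R1: [0, 1, -8]
R5 ← R5 + R1: [0, 3, 6]
R3 ← R3 + (1/9)·R2: [0, 0, 20/9]
R4 ← R4 − (1/9)·R2: [0, 0, -65/9]
R5 ← R5 − (1/3)·R2: [0, 0, 25/3]
R4 ← R4 + (13/4)·R3: [0, 0, 0]
R5 ← R5 − (15/4)·R3: [0, 0, 0]
Echelon form has 3 nonzero rows, so rank(T) = 3.
The rank gives the maximum number of linearly independent rows: 3.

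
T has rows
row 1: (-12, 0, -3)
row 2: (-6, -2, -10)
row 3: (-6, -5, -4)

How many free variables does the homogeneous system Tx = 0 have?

0

Row reduce to echelon form.
R2 ← R2 − (1/2)·R1: [0, -2, -17/2]
R3 ← R3 − (1/2)·R1: [0, -5, -5/2]
R3 ← R3 − (5/2)·R2: [0, 0, 75/4]
3 nonzero rows, so rank(T) = 3.
T has 3 columns; by rank–nullity, nullity = 3 − 3 = 0.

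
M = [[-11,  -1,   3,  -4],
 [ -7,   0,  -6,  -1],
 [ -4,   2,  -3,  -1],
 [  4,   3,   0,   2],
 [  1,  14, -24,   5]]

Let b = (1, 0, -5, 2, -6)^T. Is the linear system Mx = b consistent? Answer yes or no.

no

Row reduce the augmented matrix [M | b].
R2 ← R2 − (7/11)·R1: [0, 7/11, -87/11, 17/11, -7/11]
R3 ← R3 − (4/11)·R1: [0, 26/11, -45/11, 5/11, -59/11]
R4 ← R4 + (4/11)·R1: [0, 29/11, 12/11, 6/11, 26/11]
R5 ← R5 + (1/11)·R1: [0, 153/11, -261/11, 51/11, -65/11]
R3 ← R3 − (26/7)·R2: [0, 0, 177/7, -37/7, -3]
R4 ← R4 − (29/7)·R2: [0, 0, 237/7, -41/7, 5]
R5 ← R5 − (153/7)·R2: [0, 0, 1044/7, -204/7, 8]
R4 ← R4 − (79/59)·R3: [0, 0, 0, 72/59, 532/59]
R5 ← R5 − (348/59)·R3: [0, 0, 0, 120/59, 1516/59]
R5 ← R5 − (5/3)·R4: [0, 0, 0, 0, 32/3]
The echelon form has 5 nonzero rows; the last pivot sits in the augmented column, so rank(M) = 4 but rank([M|b]) = 5.
Since the ranks differ, the system is inconsistent.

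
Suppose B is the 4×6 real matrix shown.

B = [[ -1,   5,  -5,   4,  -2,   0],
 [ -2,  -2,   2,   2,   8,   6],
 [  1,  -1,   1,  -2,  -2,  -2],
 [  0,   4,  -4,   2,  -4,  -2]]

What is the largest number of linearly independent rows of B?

Row reduce to echelon form.
R2 ← R2 − (2)·R1: [0, -12, 12, -6, 12, 6]
R3 ← R3 + R1: [0, 4, -4, 2, -4, -2]
R3 ← R3 + (1/3)·R2: [0, 0, 0, 0, 0, 0]
R4 ← R4 + (1/3)·R2: [0, 0, 0, 0, 0, 0]
Echelon form has 2 nonzero rows, so rank(B) = 2.
The rank gives the maximum number of linearly independent rows: 2.

2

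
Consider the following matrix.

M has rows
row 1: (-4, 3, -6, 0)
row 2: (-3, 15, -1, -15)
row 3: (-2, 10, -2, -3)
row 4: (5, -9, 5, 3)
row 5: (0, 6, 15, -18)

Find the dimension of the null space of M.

0

Row reduce to echelon form.
R2 ← R2 − (3/4)·R1: [0, 51/4, 7/2, -15]
R3 ← R3 − (1/2)·R1: [0, 17/2, 1, -3]
R4 ← R4 + (5/4)·R1: [0, -21/4, -5/2, 3]
R3 ← R3 − (2/3)·R2: [0, 0, -4/3, 7]
R4 ← R4 + (7/17)·R2: [0, 0, -18/17, -54/17]
R5 ← R5 − (8/17)·R2: [0, 0, 227/17, -186/17]
R4 ← R4 − (27/34)·R3: [0, 0, 0, -297/34]
R5 ← R5 + (681/68)·R3: [0, 0, 0, 4023/68]
R5 ← R5 + (149/22)·R4: [0, 0, 0, 0]
4 nonzero rows, so rank(M) = 4.
M has 4 columns; by rank–nullity, nullity = 4 − 4 = 0.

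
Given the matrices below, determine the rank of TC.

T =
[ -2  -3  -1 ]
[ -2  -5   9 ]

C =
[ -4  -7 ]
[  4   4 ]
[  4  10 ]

First compute TC:
[[ -8,  -8],
 [ 24,  84]]
Now row reduce the product.
R2 ← R2 + (3)·R1: [0, 60]
2 nonzero rows, so rank(TC) = 2.

2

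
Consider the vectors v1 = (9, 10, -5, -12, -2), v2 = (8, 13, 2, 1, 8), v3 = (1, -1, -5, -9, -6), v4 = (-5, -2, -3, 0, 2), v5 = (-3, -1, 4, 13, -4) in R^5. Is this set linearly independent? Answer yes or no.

no

Form the matrix with these vectors as rows and row reduce.
R2 ← R2 − (8/9)·R1: [0, 37/9, 58/9, 35/3, 88/9]
R3 ← R3 − (1/9)·R1: [0, -19/9, -40/9, -23/3, -52/9]
R4 ← R4 + (5/9)·R1: [0, 32/9, -52/9, -20/3, 8/9]
R5 ← R5 + (1/3)·R1: [0, 7/3, 7/3, 9, -14/3]
R3 ← R3 + (19/37)·R2: [0, 0, -42/37, -62/37, -28/37]
R4 ← R4 − (32/37)·R2: [0, 0, -420/37, -620/37, -280/37]
R5 ← R5 − (21/37)·R2: [0, 0, -49/37, 88/37, -378/37]
R4 ← R4 − (10)·R3: [0, 0, 0, 0, 0]
R5 ← R5 − (7/6)·R3: [0, 0, 0, 13/3, -28/3]
Swap R4 ↔ R5
4 nonzero rows, so the 5 vectors span a space of dimension 4.
Since 4 < 5, the vectors are linearly dependent.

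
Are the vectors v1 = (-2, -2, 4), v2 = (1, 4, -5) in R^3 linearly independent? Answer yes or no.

yes

Form the matrix with these vectors as rows and row reduce.
R2 ← R2 + (1/2)·R1: [0, 3, -3]
2 nonzero rows, so the 2 vectors span a space of dimension 2.
Since 2 = 2, the vectors are linearly independent.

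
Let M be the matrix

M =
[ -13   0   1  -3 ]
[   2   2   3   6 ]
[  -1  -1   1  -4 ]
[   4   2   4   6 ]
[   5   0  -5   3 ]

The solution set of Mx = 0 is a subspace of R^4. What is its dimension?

Row reduce to echelon form.
R2 ← R2 + (2/13)·R1: [0, 2, 41/13, 72/13]
R3 ← R3 − (1/13)·R1: [0, -1, 12/13, -49/13]
R4 ← R4 + (4/13)·R1: [0, 2, 56/13, 66/13]
R5 ← R5 + (5/13)·R1: [0, 0, -60/13, 24/13]
R3 ← R3 + (1/2)·R2: [0, 0, 5/2, -1]
R4 ← R4 − R2: [0, 0, 15/13, -6/13]
R4 ← R4 − (6/13)·R3: [0, 0, 0, 0]
R5 ← R5 + (24/13)·R3: [0, 0, 0, 0]
3 nonzero rows, so rank(M) = 3.
M has 4 columns; by rank–nullity, nullity = 4 − 3 = 1.

1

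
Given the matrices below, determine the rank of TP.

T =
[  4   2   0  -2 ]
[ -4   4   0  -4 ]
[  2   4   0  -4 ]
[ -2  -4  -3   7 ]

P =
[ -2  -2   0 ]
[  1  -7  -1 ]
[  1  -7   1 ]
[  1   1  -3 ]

3

First compute TP:
[[ -8, -24,   4],
 [  8, -24,   8],
 [ -4, -36,   8],
 [  4,  60, -20]]
Now row reduce the product.
R2 ← R2 + R1: [0, -48, 12]
R3 ← R3 − (1/2)·R1: [0, -24, 6]
R4 ← R4 + (1/2)·R1: [0, 48, -18]
R3 ← R3 − (1/2)·R2: [0, 0, 0]
R4 ← R4 + R2: [0, 0, -6]
Swap R3 ↔ R4
3 nonzero rows, so rank(TP) = 3.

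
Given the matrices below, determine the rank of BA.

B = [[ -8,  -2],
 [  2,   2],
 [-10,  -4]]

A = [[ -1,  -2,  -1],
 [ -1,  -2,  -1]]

1

First compute BA:
[[ 10,  20,  10],
 [ -4,  -8,  -4],
 [ 14,  28,  14]]
Now row reduce the product.
R2 ← R2 + (2/5)·R1: [0, 0, 0]
R3 ← R3 − (7/5)·R1: [0, 0, 0]
1 nonzero row, so rank(BA) = 1.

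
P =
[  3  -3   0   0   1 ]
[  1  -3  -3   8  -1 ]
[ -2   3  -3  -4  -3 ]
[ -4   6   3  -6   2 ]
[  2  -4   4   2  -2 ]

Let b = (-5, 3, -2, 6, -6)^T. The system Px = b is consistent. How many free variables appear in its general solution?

1

Row reduce the augmented matrix [P | b].
R2 ← R2 − (1/3)·R1: [0, -2, -3, 8, -4/3, 14/3]
R3 ← R3 + (2/3)·R1: [0, 1, -3, -4, -7/3, -16/3]
R4 ← R4 + (4/3)·R1: [0, 2, 3, -6, 10/3, -2/3]
R5 ← R5 − (2/3)·R1: [0, -2, 4, 2, -8/3, -8/3]
R3 ← R3 + (1/2)·R2: [0, 0, -9/2, 0, -3, -3]
R4 ← R4 + R2: [0, 0, 0, 2, 2, 4]
R5 ← R5 − R2: [0, 0, 7, -6, -4/3, -22/3]
R5 ← R5 + (14/9)·R3: [0, 0, 0, -6, -6, -12]
R5 ← R5 + (3)·R4: [0, 0, 0, 0, 0, 0]
The echelon form has 4 nonzero rows, and every pivot lies in the first 5 columns, so rank(P) = rank([P|b]) = 4.
The system is consistent.
Free variables = (unknowns) − (rank) = 5 − 4 = 1.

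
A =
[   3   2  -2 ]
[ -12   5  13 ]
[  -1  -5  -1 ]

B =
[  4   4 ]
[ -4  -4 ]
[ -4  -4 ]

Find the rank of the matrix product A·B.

1

First compute AB:
[[ 12,  12],
 [-120, -120],
 [ 20,  20]]
Now row reduce the product.
R2 ← R2 + (10)·R1: [0, 0]
R3 ← R3 − (5/3)·R1: [0, 0]
1 nonzero row, so rank(AB) = 1.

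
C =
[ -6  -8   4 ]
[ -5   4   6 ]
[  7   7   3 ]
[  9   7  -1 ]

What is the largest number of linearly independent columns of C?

Row reduce to echelon form.
R2 ← R2 − (5/6)·R1: [0, 32/3, 8/3]
R3 ← R3 + (7/6)·R1: [0, -7/3, 23/3]
R4 ← R4 + (3/2)·R1: [0, -5, 5]
R3 ← R3 + (7/32)·R2: [0, 0, 33/4]
R4 ← R4 + (15/32)·R2: [0, 0, 25/4]
R4 ← R4 − (25/33)·R3: [0, 0, 0]
Echelon form has 3 nonzero rows, so rank(C) = 3.
The rank gives the maximum number of linearly independent columns: 3.

3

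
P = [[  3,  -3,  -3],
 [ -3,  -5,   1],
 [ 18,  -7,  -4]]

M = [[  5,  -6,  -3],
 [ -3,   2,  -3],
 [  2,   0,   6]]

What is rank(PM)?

First compute PM:
[[ 18, -24, -18],
 [  2,   8,  30],
 [103, -122, -57]]
Now row reduce the product.
R2 ← R2 − (1/9)·R1: [0, 32/3, 32]
R3 ← R3 − (103/18)·R1: [0, 46/3, 46]
R3 ← R3 − (23/16)·R2: [0, 0, 0]
2 nonzero rows, so rank(PM) = 2.

2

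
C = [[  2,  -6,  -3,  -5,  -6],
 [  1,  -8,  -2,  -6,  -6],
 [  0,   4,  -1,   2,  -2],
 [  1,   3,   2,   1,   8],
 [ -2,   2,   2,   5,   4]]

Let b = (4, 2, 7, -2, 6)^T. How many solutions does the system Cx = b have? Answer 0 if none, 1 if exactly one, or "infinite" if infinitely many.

0

Row reduce the augmented matrix [C | b].
R2 ← R2 − (1/2)·R1: [0, -5, -1/2, -7/2, -3, 0]
R4 ← R4 − (1/2)·R1: [0, 6, 7/2, 7/2, 11, -4]
R5 ← R5 + R1: [0, -4, -1, 0, -2, 10]
R3 ← R3 + (4/5)·R2: [0, 0, -7/5, -4/5, -22/5, 7]
R4 ← R4 + (6/5)·R2: [0, 0, 29/10, -7/10, 37/5, -4]
R5 ← R5 − (4/5)·R2: [0, 0, -3/5, 14/5, 2/5, 10]
R4 ← R4 + (29/14)·R3: [0, 0, 0, -33/14, -12/7, 21/2]
R5 ← R5 − (3/7)·R3: [0, 0, 0, 22/7, 16/7, 7]
R5 ← R5 + (4/3)·R4: [0, 0, 0, 0, 0, 21]
The echelon form has 5 nonzero rows; the last pivot sits in the augmented column, so rank(C) = 4 but rank([C|b]) = 5.
Since the ranks differ, the system is inconsistent.
It has no solutions.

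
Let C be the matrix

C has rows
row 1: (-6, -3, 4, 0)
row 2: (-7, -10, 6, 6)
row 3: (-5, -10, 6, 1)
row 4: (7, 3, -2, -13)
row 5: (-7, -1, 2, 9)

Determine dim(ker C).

1

Row reduce to echelon form.
R2 ← R2 − (7/6)·R1: [0, -13/2, 4/3, 6]
R3 ← R3 − (5/6)·R1: [0, -15/2, 8/3, 1]
R4 ← R4 + (7/6)·R1: [0, -1/2, 8/3, -13]
R5 ← R5 − (7/6)·R1: [0, 5/2, -8/3, 9]
R3 ← R3 − (15/13)·R2: [0, 0, 44/39, -77/13]
R4 ← R4 − (1/13)·R2: [0, 0, 100/39, -175/13]
R5 ← R5 + (5/13)·R2: [0, 0, -28/13, 147/13]
R4 ← R4 − (25/11)·R3: [0, 0, 0, 0]
R5 ← R5 + (21/11)·R3: [0, 0, 0, 0]
3 nonzero rows, so rank(C) = 3.
C has 4 columns; by rank–nullity, nullity = 4 − 3 = 1.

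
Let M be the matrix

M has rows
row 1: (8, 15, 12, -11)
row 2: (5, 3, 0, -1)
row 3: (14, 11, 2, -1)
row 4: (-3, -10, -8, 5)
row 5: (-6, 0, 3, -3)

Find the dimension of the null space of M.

Row reduce to echelon form.
R2 ← R2 − (5/8)·R1: [0, -51/8, -15/2, 47/8]
R3 ← R3 − (7/4)·R1: [0, -61/4, -19, 73/4]
R4 ← R4 + (3/8)·R1: [0, -35/8, -7/2, 7/8]
R5 ← R5 + (3/4)·R1: [0, 45/4, 12, -45/4]
R3 ← R3 − (122/51)·R2: [0, 0, -18/17, 214/51]
R4 ← R4 − (35/51)·R2: [0, 0, 28/17, -161/51]
R5 ← R5 + (30/17)·R2: [0, 0, -21/17, -15/17]
R4 ← R4 + (14/9)·R3: [0, 0, 0, 91/27]
R5 ← R5 − (7/6)·R3: [0, 0, 0, -52/9]
R5 ← R5 + (12/7)·R4: [0, 0, 0, 0]
4 nonzero rows, so rank(M) = 4.
M has 4 columns; by rank–nullity, nullity = 4 − 4 = 0.

0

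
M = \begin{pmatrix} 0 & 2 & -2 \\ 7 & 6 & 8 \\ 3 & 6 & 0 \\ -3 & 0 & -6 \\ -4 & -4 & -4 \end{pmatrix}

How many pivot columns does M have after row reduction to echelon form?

2

Row reduce to echelon form.
Swap R1 ↔ R2
R3 ← R3 − (3/7)·R1: [0, 24/7, -24/7]
R4 ← R4 + (3/7)·R1: [0, 18/7, -18/7]
R5 ← R5 + (4/7)·R1: [0, -4/7, 4/7]
R3 ← R3 − (12/7)·R2: [0, 0, 0]
R4 ← R4 − (9/7)·R2: [0, 0, 0]
R5 ← R5 + (2/7)·R2: [0, 0, 0]
Echelon form has 2 nonzero rows, so rank(M) = 2.
Each nonzero row contributes one pivot column: 2 pivot columns.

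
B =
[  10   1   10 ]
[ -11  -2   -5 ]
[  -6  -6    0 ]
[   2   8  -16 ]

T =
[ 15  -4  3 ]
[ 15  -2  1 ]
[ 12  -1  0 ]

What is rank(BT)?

First compute BT:
[[285, -52,  31],
 [-255,  53, -35],
 [-180,  36, -24],
 [-42,  -8,  14]]
Now row reduce the product.
R2 ← R2 + (17/19)·R1: [0, 123/19, -138/19]
R3 ← R3 + (12/19)·R1: [0, 60/19, -84/19]
R4 ← R4 + (14/95)·R1: [0, -1488/95, 1764/95]
R3 ← R3 − (20/41)·R2: [0, 0, -36/41]
R4 ← R4 + (496/205)·R2: [0, 0, 204/205]
R4 ← R4 + (17/15)·R3: [0, 0, 0]
3 nonzero rows, so rank(BT) = 3.

3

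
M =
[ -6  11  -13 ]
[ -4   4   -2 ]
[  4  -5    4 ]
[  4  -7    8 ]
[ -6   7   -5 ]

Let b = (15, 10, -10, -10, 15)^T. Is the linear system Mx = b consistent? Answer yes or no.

yes

Row reduce the augmented matrix [M | b].
R2 ← R2 − (2/3)·R1: [0, -10/3, 20/3, 0]
R3 ← R3 + (2/3)·R1: [0, 7/3, -14/3, 0]
R4 ← R4 + (2/3)·R1: [0, 1/3, -2/3, 0]
R5 ← R5 − R1: [0, -4, 8, 0]
R3 ← R3 + (7/10)·R2: [0, 0, 0, 0]
R4 ← R4 + (1/10)·R2: [0, 0, 0, 0]
R5 ← R5 − (6/5)·R2: [0, 0, 0, 0]
The echelon form has 2 nonzero rows, and every pivot lies in the first 3 columns, so rank(M) = rank([M|b]) = 2.
The system is consistent.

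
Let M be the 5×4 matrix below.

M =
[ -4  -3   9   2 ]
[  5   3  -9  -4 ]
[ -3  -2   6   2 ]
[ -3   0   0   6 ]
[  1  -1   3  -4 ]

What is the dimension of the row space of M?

2

Row reduce to echelon form.
R2 ← R2 + (5/4)·R1: [0, -3/4, 9/4, -3/2]
R3 ← R3 − (3/4)·R1: [0, 1/4, -3/4, 1/2]
R4 ← R4 − (3/4)·R1: [0, 9/4, -27/4, 9/2]
R5 ← R5 + (1/4)·R1: [0, -7/4, 21/4, -7/2]
R3 ← R3 + (1/3)·R2: [0, 0, 0, 0]
R4 ← R4 + (3)·R2: [0, 0, 0, 0]
R5 ← R5 − (7/3)·R2: [0, 0, 0, 0]
Echelon form has 2 nonzero rows, so rank(M) = 2.
The row space has dimension equal to the rank: 2.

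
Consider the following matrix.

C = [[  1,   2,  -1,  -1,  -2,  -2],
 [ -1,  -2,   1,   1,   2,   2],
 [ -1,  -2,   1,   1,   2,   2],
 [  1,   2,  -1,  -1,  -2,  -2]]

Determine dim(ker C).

5

Row reduce to echelon form.
R2 ← R2 + R1: [0, 0, 0, 0, 0, 0]
R3 ← R3 + R1: [0, 0, 0, 0, 0, 0]
R4 ← R4 − R1: [0, 0, 0, 0, 0, 0]
1 nonzero row, so rank(C) = 1.
C has 6 columns; by rank–nullity, nullity = 6 − 1 = 5.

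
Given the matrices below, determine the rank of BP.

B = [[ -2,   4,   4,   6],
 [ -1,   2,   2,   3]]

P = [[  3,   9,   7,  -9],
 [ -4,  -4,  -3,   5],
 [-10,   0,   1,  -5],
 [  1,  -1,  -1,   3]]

First compute BP:
[[-56, -40, -28,  36],
 [-28, -20, -14,  18]]
Now row reduce the product.
R2 ← R2 − (1/2)·R1: [0, 0, 0, 0]
1 nonzero row, so rank(BP) = 1.

1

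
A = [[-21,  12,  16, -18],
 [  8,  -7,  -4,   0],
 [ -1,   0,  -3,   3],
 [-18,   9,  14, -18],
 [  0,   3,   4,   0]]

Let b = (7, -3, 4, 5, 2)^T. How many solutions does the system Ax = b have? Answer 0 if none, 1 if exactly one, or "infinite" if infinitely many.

0

Row reduce the augmented matrix [A | b].
R2 ← R2 + (8/21)·R1: [0, -17/7, 44/21, -48/7, -1/3]
R3 ← R3 − (1/21)·R1: [0, -4/7, -79/21, 27/7, 11/3]
R4 ← R4 − (6/7)·R1: [0, -9/7, 2/7, -18/7, -1]
R3 ← R3 − (4/17)·R2: [0, 0, -217/51, 93/17, 191/51]
R4 ← R4 − (9/17)·R2: [0, 0, -14/17, 18/17, -14/17]
R5 ← R5 + (21/17)·R2: [0, 0, 112/17, -144/17, 27/17]
R4 ← R4 − (6/31)·R3: [0, 0, 0, 0, -48/31]
R5 ← R5 + (48/31)·R3: [0, 0, 0, 0, 229/31]
R5 ← R5 + (229/48)·R4: [0, 0, 0, 0, 0]
The echelon form has 4 nonzero rows; the last pivot sits in the augmented column, so rank(A) = 3 but rank([A|b]) = 4.
Since the ranks differ, the system is inconsistent.
It has no solutions.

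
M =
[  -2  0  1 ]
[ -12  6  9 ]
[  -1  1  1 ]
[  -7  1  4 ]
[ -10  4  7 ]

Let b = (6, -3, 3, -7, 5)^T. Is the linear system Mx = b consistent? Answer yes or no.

no

Row reduce the augmented matrix [M | b].
R2 ← R2 − (6)·R1: [0, 6, 3, -39]
R3 ← R3 − (1/2)·R1: [0, 1, 1/2, 0]
R4 ← R4 − (7/2)·R1: [0, 1, 1/2, -28]
R5 ← R5 − (5)·R1: [0, 4, 2, -25]
R3 ← R3 − (1/6)·R2: [0, 0, 0, 13/2]
R4 ← R4 − (1/6)·R2: [0, 0, 0, -43/2]
R5 ← R5 − (2/3)·R2: [0, 0, 0, 1]
R4 ← R4 + (43/13)·R3: [0, 0, 0, 0]
R5 ← R5 − (2/13)·R3: [0, 0, 0, 0]
The echelon form has 3 nonzero rows; the last pivot sits in the augmented column, so rank(M) = 2 but rank([M|b]) = 3.
Since the ranks differ, the system is inconsistent.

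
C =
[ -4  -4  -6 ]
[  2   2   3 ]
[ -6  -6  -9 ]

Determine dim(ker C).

Row reduce to echelon form.
R2 ← R2 + (1/2)·R1: [0, 0, 0]
R3 ← R3 − (3/2)·R1: [0, 0, 0]
1 nonzero row, so rank(C) = 1.
C has 3 columns; by rank–nullity, nullity = 3 − 1 = 2.

2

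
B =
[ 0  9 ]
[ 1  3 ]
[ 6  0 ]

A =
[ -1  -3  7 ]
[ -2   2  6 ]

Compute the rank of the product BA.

2

First compute BA:
[[-18,  18,  54],
 [ -7,   3,  25],
 [ -6, -18,  42]]
Now row reduce the product.
R2 ← R2 − (7/18)·R1: [0, -4, 4]
R3 ← R3 − (1/3)·R1: [0, -24, 24]
R3 ← R3 − (6)·R2: [0, 0, 0]
2 nonzero rows, so rank(BA) = 2.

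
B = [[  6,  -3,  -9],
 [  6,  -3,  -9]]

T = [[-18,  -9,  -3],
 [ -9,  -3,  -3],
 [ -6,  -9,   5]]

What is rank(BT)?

First compute BT:
[[-27,  36, -54],
 [-27,  36, -54]]
Now row reduce the product.
R2 ← R2 − R1: [0, 0, 0]
1 nonzero row, so rank(BT) = 1.

1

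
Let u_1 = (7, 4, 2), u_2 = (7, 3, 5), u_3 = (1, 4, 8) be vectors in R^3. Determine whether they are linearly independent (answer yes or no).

yes

Form the matrix with these vectors as rows and row reduce.
R2 ← R2 − R1: [0, -1, 3]
R3 ← R3 − (1/7)·R1: [0, 24/7, 54/7]
R3 ← R3 + (24/7)·R2: [0, 0, 18]
3 nonzero rows, so the 3 vectors span a space of dimension 3.
Since 3 = 3, the vectors are linearly independent.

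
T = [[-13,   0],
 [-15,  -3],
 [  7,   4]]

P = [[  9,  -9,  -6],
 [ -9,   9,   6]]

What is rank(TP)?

1

First compute TP:
[[-117, 117,  78],
 [-108, 108,  72],
 [ 27, -27, -18]]
Now row reduce the product.
R2 ← R2 − (12/13)·R1: [0, 0, 0]
R3 ← R3 + (3/13)·R1: [0, 0, 0]
1 nonzero row, so rank(TP) = 1.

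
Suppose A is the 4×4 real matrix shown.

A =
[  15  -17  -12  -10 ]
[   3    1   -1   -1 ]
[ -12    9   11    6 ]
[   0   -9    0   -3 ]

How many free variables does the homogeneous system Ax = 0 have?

Row reduce to echelon form.
R2 ← R2 − (1/5)·R1: [0, 22/5, 7/5, 1]
R3 ← R3 + (4/5)·R1: [0, -23/5, 7/5, -2]
R3 ← R3 + (23/22)·R2: [0, 0, 63/22, -21/22]
R4 ← R4 + (45/22)·R2: [0, 0, 63/22, -21/22]
R4 ← R4 − R3: [0, 0, 0, 0]
3 nonzero rows, so rank(A) = 3.
A has 4 columns; by rank–nullity, nullity = 4 − 3 = 1.

1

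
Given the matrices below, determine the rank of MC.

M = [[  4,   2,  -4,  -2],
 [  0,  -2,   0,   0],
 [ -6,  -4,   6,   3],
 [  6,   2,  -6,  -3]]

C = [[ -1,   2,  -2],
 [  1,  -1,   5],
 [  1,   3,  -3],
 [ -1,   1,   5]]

First compute MC:
[[ -4,  -8,   4],
 [ -2,   2, -10],
 [  5,  13, -11],
 [ -7, -11,   1]]
Now row reduce the product.
R2 ← R2 − (1/2)·R1: [0, 6, -12]
R3 ← R3 + (5/4)·R1: [0, 3, -6]
R4 ← R4 − (7/4)·R1: [0, 3, -6]
R3 ← R3 − (1/2)·R2: [0, 0, 0]
R4 ← R4 − (1/2)·R2: [0, 0, 0]
2 nonzero rows, so rank(MC) = 2.

2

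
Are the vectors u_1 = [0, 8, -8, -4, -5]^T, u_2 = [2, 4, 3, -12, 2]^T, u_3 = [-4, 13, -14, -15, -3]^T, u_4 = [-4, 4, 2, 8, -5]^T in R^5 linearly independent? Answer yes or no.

Form the matrix with these vectors as rows and row reduce.
Swap R1 ↔ R2
R3 ← R3 + (2)·R1: [0, 21, -8, -39, 1]
R4 ← R4 + (2)·R1: [0, 12, 8, -16, -1]
R3 ← R3 − (21/8)·R2: [0, 0, 13, -57/2, 113/8]
R4 ← R4 − (3/2)·R2: [0, 0, 20, -10, 13/2]
R4 ← R4 − (20/13)·R3: [0, 0, 0, 440/13, -198/13]
4 nonzero rows, so the 4 vectors span a space of dimension 4.
Since 4 = 4, the vectors are linearly independent.

yes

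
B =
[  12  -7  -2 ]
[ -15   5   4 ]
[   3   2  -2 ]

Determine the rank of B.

2

Row reduce to echelon form.
R2 ← R2 + (5/4)·R1: [0, -15/4, 3/2]
R3 ← R3 − (1/4)·R1: [0, 15/4, -3/2]
R3 ← R3 + R2: [0, 0, 0]
Echelon form has 2 nonzero rows, so rank(B) = 2.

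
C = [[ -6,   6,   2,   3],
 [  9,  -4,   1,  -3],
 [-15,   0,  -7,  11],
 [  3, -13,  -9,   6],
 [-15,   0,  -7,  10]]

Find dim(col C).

Row reduce to echelon form.
R2 ← R2 + (3/2)·R1: [0, 5, 4, 3/2]
R3 ← R3 − (5/2)·R1: [0, -15, -12, 7/2]
R4 ← R4 + (1/2)·R1: [0, -10, -8, 15/2]
R5 ← R5 − (5/2)·R1: [0, -15, -12, 5/2]
R3 ← R3 + (3)·R2: [0, 0, 0, 8]
R4 ← R4 + (2)·R2: [0, 0, 0, 21/2]
R5 ← R5 + (3)·R2: [0, 0, 0, 7]
R4 ← R4 − (21/16)·R3: [0, 0, 0, 0]
R5 ← R5 − (7/8)·R3: [0, 0, 0, 0]
Echelon form has 3 nonzero rows, so rank(C) = 3.
The column space has dimension equal to the rank: 3.

3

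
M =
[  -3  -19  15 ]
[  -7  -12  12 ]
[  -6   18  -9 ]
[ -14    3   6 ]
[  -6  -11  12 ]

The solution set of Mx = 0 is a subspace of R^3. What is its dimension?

0

Row reduce to echelon form.
R2 ← R2 − (7/3)·R1: [0, 97/3, -23]
R3 ← R3 − (2)·R1: [0, 56, -39]
R4 ← R4 − (14/3)·R1: [0, 275/3, -64]
R5 ← R5 − (2)·R1: [0, 27, -18]
R3 ← R3 − (168/97)·R2: [0, 0, 81/97]
R4 ← R4 − (275/97)·R2: [0, 0, 117/97]
R5 ← R5 − (81/97)·R2: [0, 0, 117/97]
R4 ← R4 − (13/9)·R3: [0, 0, 0]
R5 ← R5 − (13/9)·R3: [0, 0, 0]
3 nonzero rows, so rank(M) = 3.
M has 3 columns; by rank–nullity, nullity = 3 − 3 = 0.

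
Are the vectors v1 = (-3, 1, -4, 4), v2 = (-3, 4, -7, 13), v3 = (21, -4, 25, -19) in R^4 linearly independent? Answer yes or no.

Form the matrix with these vectors as rows and row reduce.
R2 ← R2 − R1: [0, 3, -3, 9]
R3 ← R3 + (7)·R1: [0, 3, -3, 9]
R3 ← R3 − R2: [0, 0, 0, 0]
2 nonzero rows, so the 3 vectors span a space of dimension 2.
Since 2 < 3, the vectors are linearly dependent.

no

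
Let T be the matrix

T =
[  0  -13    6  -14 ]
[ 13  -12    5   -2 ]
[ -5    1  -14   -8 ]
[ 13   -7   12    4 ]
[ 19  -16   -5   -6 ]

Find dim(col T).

4

Row reduce to echelon form.
Swap R1 ↔ R2
R3 ← R3 + (5/13)·R1: [0, -47/13, -157/13, -114/13]
R4 ← R4 − R1: [0, 5, 7, 6]
R5 ← R5 − (19/13)·R1: [0, 20/13, -160/13, -40/13]
R3 ← R3 − (47/169)·R2: [0, 0, -2323/169, -824/169]
R4 ← R4 + (5/13)·R2: [0, 0, 121/13, 8/13]
R5 ← R5 + (20/169)·R2: [0, 0, -1960/169, -800/169]
R4 ← R4 + (1573/2323)·R3: [0, 0, 0, -6240/2323]
R5 ← R5 − (1960/2323)·R3: [0, 0, 0, -1440/2323]
R5 ← R5 − (3/13)·R4: [0, 0, 0, 0]
Echelon form has 4 nonzero rows, so rank(T) = 4.
The column space has dimension equal to the rank: 4.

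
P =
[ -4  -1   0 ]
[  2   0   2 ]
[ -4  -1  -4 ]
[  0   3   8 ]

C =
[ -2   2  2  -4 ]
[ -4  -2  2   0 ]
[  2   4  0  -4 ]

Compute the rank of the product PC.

2

First compute PC:
[[ 12,  -6, -10,  16],
 [  0,  12,   4, -16],
 [  4, -22, -10,  32],
 [  4,  26,   6, -32]]
Now row reduce the product.
R3 ← R3 − (1/3)·R1: [0, -20, -20/3, 80/3]
R4 ← R4 − (1/3)·R1: [0, 28, 28/3, -112/3]
R3 ← R3 + (5/3)·R2: [0, 0, 0, 0]
R4 ← R4 − (7/3)·R2: [0, 0, 0, 0]
2 nonzero rows, so rank(PC) = 2.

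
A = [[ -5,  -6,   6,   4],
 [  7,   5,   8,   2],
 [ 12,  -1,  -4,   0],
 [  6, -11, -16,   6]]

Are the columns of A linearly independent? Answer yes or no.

yes

Row reduce A to echelon form.
R2 ← R2 + (7/5)·R1: [0, -17/5, 82/5, 38/5]
R3 ← R3 + (12/5)·R1: [0, -77/5, 52/5, 48/5]
R4 ← R4 + (6/5)·R1: [0, -91/5, -44/5, 54/5]
R3 ← R3 − (77/17)·R2: [0, 0, -1086/17, -422/17]
R4 ← R4 − (91/17)·R2: [0, 0, -1642/17, -508/17]
R4 ← R4 − (821/543)·R3: [0, 0, 0, 4154/543]
4 pivots among 4 columns.
Every column is a pivot column, so the columns are linearly independent.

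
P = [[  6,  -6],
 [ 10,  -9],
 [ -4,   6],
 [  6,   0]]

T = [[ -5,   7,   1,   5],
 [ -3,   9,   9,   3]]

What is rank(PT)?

First compute PT:
[[-12, -12, -48,  12],
 [-23, -11, -71,  23],
 [  2,  26,  50,  -2],
 [-30,  42,   6,  30]]
Now row reduce the product.
R2 ← R2 − (23/12)·R1: [0, 12, 21, 0]
R3 ← R3 + (1/6)·R1: [0, 24, 42, 0]
R4 ← R4 − (5/2)·R1: [0, 72, 126, 0]
R3 ← R3 − (2)·R2: [0, 0, 0, 0]
R4 ← R4 − (6)·R2: [0, 0, 0, 0]
2 nonzero rows, so rank(PT) = 2.

2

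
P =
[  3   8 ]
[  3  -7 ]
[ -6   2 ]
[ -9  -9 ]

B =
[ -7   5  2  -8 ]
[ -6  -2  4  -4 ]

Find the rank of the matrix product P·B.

First compute PB:
[[-69,  -1,  38, -56],
 [ 21,  29, -22,   4],
 [ 30, -34,  -4,  40],
 [117, -27, -54, 108]]
Now row reduce the product.
R2 ← R2 + (7/23)·R1: [0, 660/23, -240/23, -300/23]
R3 ← R3 + (10/23)·R1: [0, -792/23, 288/23, 360/23]
R4 ← R4 + (39/23)·R1: [0, -660/23, 240/23, 300/23]
R3 ← R3 + (6/5)·R2: [0, 0, 0, 0]
R4 ← R4 + R2: [0, 0, 0, 0]
2 nonzero rows, so rank(PB) = 2.

2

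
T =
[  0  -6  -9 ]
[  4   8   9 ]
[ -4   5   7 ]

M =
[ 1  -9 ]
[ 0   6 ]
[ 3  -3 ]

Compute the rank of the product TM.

2

First compute TM:
[[-27,  -9],
 [ 31, -15],
 [ 17,  45]]
Now row reduce the product.
R2 ← R2 + (31/27)·R1: [0, -76/3]
R3 ← R3 + (17/27)·R1: [0, 118/3]
R3 ← R3 + (59/38)·R2: [0, 0]
2 nonzero rows, so rank(TM) = 2.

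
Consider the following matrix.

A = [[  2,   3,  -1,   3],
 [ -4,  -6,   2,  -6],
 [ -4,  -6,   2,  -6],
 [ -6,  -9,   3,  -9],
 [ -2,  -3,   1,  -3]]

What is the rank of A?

1

Row reduce to echelon form.
R2 ← R2 + (2)·R1: [0, 0, 0, 0]
R3 ← R3 + (2)·R1: [0, 0, 0, 0]
R4 ← R4 + (3)·R1: [0, 0, 0, 0]
R5 ← R5 + R1: [0, 0, 0, 0]
Echelon form has 1 nonzero row, so rank(A) = 1.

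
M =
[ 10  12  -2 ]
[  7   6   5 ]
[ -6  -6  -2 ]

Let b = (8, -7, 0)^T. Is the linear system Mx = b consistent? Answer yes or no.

Row reduce the augmented matrix [M | b].
R2 ← R2 − (7/10)·R1: [0, -12/5, 32/5, -63/5]
R3 ← R3 + (3/5)·R1: [0, 6/5, -16/5, 24/5]
R3 ← R3 + (1/2)·R2: [0, 0, 0, -3/2]
The echelon form has 3 nonzero rows; the last pivot sits in the augmented column, so rank(M) = 2 but rank([M|b]) = 3.
Since the ranks differ, the system is inconsistent.

no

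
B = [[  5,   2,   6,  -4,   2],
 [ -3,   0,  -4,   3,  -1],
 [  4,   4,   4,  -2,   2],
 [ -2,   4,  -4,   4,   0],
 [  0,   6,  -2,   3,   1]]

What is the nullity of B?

3

Row reduce to echelon form.
R2 ← R2 + (3/5)·R1: [0, 6/5, -2/5, 3/5, 1/5]
R3 ← R3 − (4/5)·R1: [0, 12/5, -4/5, 6/5, 2/5]
R4 ← R4 + (2/5)·R1: [0, 24/5, -8/5, 12/5, 4/5]
R3 ← R3 − (2)·R2: [0, 0, 0, 0, 0]
R4 ← R4 − (4)·R2: [0, 0, 0, 0, 0]
R5 ← R5 − (5)·R2: [0, 0, 0, 0, 0]
2 nonzero rows, so rank(B) = 2.
B has 5 columns; by rank–nullity, nullity = 5 − 2 = 3.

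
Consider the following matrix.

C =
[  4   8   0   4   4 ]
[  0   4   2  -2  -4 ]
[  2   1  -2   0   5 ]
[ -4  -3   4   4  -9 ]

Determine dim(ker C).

Row reduce to echelon form.
R3 ← R3 − (1/2)·R1: [0, -3, -2, -2, 3]
R4 ← R4 + R1: [0, 5, 4, 8, -5]
R3 ← R3 + (3/4)·R2: [0, 0, -1/2, -7/2, 0]
R4 ← R4 − (5/4)·R2: [0, 0, 3/2, 21/2, 0]
R4 ← R4 + (3)·R3: [0, 0, 0, 0, 0]
3 nonzero rows, so rank(C) = 3.
C has 5 columns; by rank–nullity, nullity = 5 − 3 = 2.

2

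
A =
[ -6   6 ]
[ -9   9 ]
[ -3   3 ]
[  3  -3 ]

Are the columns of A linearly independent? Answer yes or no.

no

Row reduce A to echelon form.
R2 ← R2 − (3/2)·R1: [0, 0]
R3 ← R3 − (1/2)·R1: [0, 0]
R4 ← R4 + (1/2)·R1: [0, 0]
1 pivot among 2 columns.
Only 1 < 2 pivot columns, so the columns are linearly dependent.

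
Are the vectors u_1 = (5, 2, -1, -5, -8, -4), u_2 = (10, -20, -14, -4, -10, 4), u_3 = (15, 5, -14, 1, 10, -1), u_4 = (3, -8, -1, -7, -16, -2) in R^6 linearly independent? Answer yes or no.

Form the matrix with these vectors as rows and row reduce.
R2 ← R2 − (2)·R1: [0, -24, -12, 6, 6, 12]
R3 ← R3 − (3)·R1: [0, -1, -11, 16, 34, 11]
R4 ← R4 − (3/5)·R1: [0, -46/5, -2/5, -4, -56/5, 2/5]
R3 ← R3 − (1/24)·R2: [0, 0, -21/2, 63/4, 135/4, 21/2]
R4 ← R4 − (23/60)·R2: [0, 0, 21/5, -63/10, -27/2, -21/5]
R4 ← R4 + (2/5)·R3: [0, 0, 0, 0, 0, 0]
3 nonzero rows, so the 4 vectors span a space of dimension 3.
Since 3 < 4, the vectors are linearly dependent.

no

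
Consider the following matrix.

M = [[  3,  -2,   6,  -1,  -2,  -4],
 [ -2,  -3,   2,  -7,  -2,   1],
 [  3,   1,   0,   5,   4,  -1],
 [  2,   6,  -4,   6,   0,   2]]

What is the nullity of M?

Row reduce to echelon form.
R2 ← R2 + (2/3)·R1: [0, -13/3, 6, -23/3, -10/3, -5/3]
R3 ← R3 − R1: [0, 3, -6, 6, 6, 3]
R4 ← R4 − (2/3)·R1: [0, 22/3, -8, 20/3, 4/3, 14/3]
R3 ← R3 + (9/13)·R2: [0, 0, -24/13, 9/13, 48/13, 24/13]
R4 ← R4 + (22/13)·R2: [0, 0, 28/13, -82/13, -56/13, 24/13]
R4 ← R4 + (7/6)·R3: [0, 0, 0, -11/2, 0, 4]
4 nonzero rows, so rank(M) = 4.
M has 6 columns; by rank–nullity, nullity = 6 − 4 = 2.

2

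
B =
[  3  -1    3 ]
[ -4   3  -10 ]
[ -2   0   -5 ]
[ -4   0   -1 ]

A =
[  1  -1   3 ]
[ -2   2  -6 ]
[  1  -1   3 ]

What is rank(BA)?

1

First compute BA:
[[  8,  -8,  24],
 [-20,  20, -60],
 [ -7,   7, -21],
 [ -5,   5, -15]]
Now row reduce the product.
R2 ← R2 + (5/2)·R1: [0, 0, 0]
R3 ← R3 + (7/8)·R1: [0, 0, 0]
R4 ← R4 + (5/8)·R1: [0, 0, 0]
1 nonzero row, so rank(BA) = 1.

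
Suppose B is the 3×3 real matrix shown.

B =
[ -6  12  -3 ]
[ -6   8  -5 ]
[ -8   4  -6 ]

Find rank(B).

Row reduce to echelon form.
R2 ← R2 − R1: [0, -4, -2]
R3 ← R3 − (4/3)·R1: [0, -12, -2]
R3 ← R3 − (3)·R2: [0, 0, 4]
Echelon form has 3 nonzero rows, so rank(B) = 3.

3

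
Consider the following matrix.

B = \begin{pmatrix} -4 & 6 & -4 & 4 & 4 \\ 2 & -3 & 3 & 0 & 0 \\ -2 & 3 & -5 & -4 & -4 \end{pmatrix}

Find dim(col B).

2

Row reduce to echelon form.
R2 ← R2 + (1/2)·R1: [0, 0, 1, 2, 2]
R3 ← R3 − (1/2)·R1: [0, 0, -3, -6, -6]
R3 ← R3 + (3)·R2: [0, 0, 0, 0, 0]
Echelon form has 2 nonzero rows, so rank(B) = 2.
The column space has dimension equal to the rank: 2.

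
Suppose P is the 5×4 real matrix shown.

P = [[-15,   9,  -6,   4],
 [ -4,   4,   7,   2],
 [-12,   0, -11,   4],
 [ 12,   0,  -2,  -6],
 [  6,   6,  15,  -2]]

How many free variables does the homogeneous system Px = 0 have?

Row reduce to echelon form.
R2 ← R2 − (4/15)·R1: [0, 8/5, 43/5, 14/15]
R3 ← R3 − (4/5)·R1: [0, -36/5, -31/5, 4/5]
R4 ← R4 + (4/5)·R1: [0, 36/5, -34/5, -14/5]
R5 ← R5 + (2/5)·R1: [0, 48/5, 63/5, -2/5]
R3 ← R3 + (9/2)·R2: [0, 0, 65/2, 5]
R4 ← R4 − (9/2)·R2: [0, 0, -91/2, -7]
R5 ← R5 − (6)·R2: [0, 0, -39, -6]
R4 ← R4 + (7/5)·R3: [0, 0, 0, 0]
R5 ← R5 + (6/5)·R3: [0, 0, 0, 0]
3 nonzero rows, so rank(P) = 3.
P has 4 columns; by rank–nullity, nullity = 4 − 3 = 1.

1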